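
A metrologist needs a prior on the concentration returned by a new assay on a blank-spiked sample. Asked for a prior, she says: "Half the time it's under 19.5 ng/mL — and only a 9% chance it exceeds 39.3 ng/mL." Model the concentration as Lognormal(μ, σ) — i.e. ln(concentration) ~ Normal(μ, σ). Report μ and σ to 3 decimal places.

If T ~ Lognormal(μ,σ) then ln T ~ Normal(μ,σ), so the p-quantile of ln T is μ + z_p·σ.
ln(19.5) = 2.97 and ln(39.3) = 3.671; z_{0.5} = 0, z_{0.91} = 1.341.
σ = (3.671 − 2.97)/(1.341 − (0)) = 0.523.
μ = 2.97 − (0)·0.523 = 2.970.

μ ≈ 2.970, σ ≈ 0.523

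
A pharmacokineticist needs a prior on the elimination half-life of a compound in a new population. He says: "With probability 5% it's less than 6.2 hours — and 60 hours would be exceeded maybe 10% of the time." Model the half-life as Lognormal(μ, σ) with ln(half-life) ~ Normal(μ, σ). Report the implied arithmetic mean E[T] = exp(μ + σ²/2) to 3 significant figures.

If T ~ Lognormal(μ,σ) then ln T ~ Normal(μ,σ), so the p-quantile of ln T is μ + z_p·σ.
ln(6.2) = 1.825 and ln(60) = 4.094; z_{0.05} = -1.645, z_{0.9} = 1.282.
σ = (4.094 − 1.825)/(1.282 − (-1.645)) = 0.776.
μ = 1.825 − (-1.645)·0.776 = 3.100.
E[T] = exp(μ + σ²/2) = exp(3.100 + 0.3008) = 30 hours.

E[T] ≈ 30 hours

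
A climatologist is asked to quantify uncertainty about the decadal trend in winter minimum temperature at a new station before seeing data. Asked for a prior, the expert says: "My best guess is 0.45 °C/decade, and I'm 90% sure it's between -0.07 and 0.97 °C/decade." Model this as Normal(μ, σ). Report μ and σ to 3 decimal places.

μ = 0.450, σ = 0.316

A symmetric 90% interval runs μ ± z·σ with z = 1.645.
Half-width = 0.52, so σ = 0.52/1.645 = 0.316.
μ is the stated best guess, 0.450.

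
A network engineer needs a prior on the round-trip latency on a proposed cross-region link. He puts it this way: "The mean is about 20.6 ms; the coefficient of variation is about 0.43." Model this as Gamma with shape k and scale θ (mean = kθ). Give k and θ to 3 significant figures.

For Gamma(k, scale θ): mean = kθ, variance = kθ², so CV = 1/√k.
CV = 0.43, hence k = 1/CV² = 5.41.
Then θ = mean/k = 20.6/5.41 = 3.81.

k ≈ 5.41, θ ≈ 3.81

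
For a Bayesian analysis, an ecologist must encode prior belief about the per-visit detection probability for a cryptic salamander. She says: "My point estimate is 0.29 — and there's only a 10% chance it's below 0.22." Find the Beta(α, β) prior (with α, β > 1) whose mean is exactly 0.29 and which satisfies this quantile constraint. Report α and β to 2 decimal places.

α ≈ 19.07, β ≈ 46.68

With mean 0.29 fixed, write α = 0.29s, β = 0.71s where s = α+β.
Need P(θ < 0.22) = 0.1 under Beta(0.29s, 0.71s). Normal approximation: (q−m)/√(m(1−m)/s) ≈ z_{0.1} = -1.28, so s ≈ 0.29·0.71·(-1.28)²/(0.22−0.29)² = 69.0.
At s = 69.0: P(θ<0.22) ≈ 0.094. Adjusting to match 0.1 gives s ≈ 65.75.
So α = 0.29·65.75 ≈ 19.07, β = 0.71·65.75 ≈ 46.68.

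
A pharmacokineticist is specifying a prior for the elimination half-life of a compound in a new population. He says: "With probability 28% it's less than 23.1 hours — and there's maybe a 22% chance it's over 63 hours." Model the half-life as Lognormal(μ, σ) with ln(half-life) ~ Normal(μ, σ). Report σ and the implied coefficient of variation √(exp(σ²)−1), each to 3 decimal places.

σ ≈ 0.740, CV ≈ 0.855

If T ~ Lognormal(μ,σ) then ln T ~ Normal(μ,σ), so the p-quantile of ln T is μ + z_p·σ.
ln(23.1) = 3.14 and ln(63) = 4.143; z_{0.28} = -0.5828, z_{0.78} = 0.7722.
σ = (4.143 − 3.14)/(0.7722 − (-0.5828)) = 0.740.
μ = 3.14 − (-0.5828)·0.740 = 3.571.
CV = √(exp(σ²)−1) = √(exp(0.5482)−1) = 0.855.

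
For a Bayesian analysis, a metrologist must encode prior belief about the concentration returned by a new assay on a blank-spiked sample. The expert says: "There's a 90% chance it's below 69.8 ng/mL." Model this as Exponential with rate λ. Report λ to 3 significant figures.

P(T < 69.8) = 1 − e^(−λ·69.8) = 0.9, so λ = −ln(1−0.9)/69.8 = −ln(0.1)/69.8 = 0.033.

λ ≈ 0.033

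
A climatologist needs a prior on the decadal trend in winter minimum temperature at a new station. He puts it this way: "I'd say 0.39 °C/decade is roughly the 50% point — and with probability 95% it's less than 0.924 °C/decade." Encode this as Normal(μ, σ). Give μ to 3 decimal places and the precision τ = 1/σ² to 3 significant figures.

For Normal(μ,σ), the p-quantile is μ + z_p·σ. Here z_{0.5} = 0, z_{0.95} = 1.645.
So 0.39 = μ + 0σ and 0.924 = μ + 1.645σ.
Subtracting: σ = (0.924 − 0.39)/(1.645 − (0)) = 0.325.
Then μ = 0.39 − (0)·0.325 = 0.390.
Precision τ = 1/σ² = 1/0.3246² = 9.49.

μ = 0.390, τ = 9.49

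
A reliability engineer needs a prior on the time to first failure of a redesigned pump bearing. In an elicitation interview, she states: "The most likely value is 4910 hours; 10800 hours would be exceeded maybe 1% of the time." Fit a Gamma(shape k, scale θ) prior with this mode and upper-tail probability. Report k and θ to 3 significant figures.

k ≈ 8.76, θ ≈ 633

Gamma(k,θ) with k>1 has mode (k−1)θ, so θ = 4910/(k−1).
Need P(X < 10800) = 0.99 with θ tied to k this way. Start at k = 2, θ = 4910: P(X<10800) ≈ 0.645.
Too low — raise k to concentrate. Iterating converges to k ≈ 8.76.
Then θ = 4910/(8.76−1) ≈ 633.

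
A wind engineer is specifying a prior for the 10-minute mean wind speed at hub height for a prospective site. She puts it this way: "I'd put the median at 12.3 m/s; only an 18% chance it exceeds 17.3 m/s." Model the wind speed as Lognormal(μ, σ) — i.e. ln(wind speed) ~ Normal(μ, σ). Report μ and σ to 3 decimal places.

If T ~ Lognormal(μ,σ) then ln T ~ Normal(μ,σ), so the p-quantile of ln T is μ + z_p·σ.
ln(12.3) = 2.51 and ln(17.3) = 2.851; z_{0.5} = 0, z_{0.82} = 0.9154.
σ = (2.851 − 2.51)/(0.9154 − (0)) = 0.373.
μ = 2.51 − (0)·0.373 = 2.510.

μ ≈ 2.510, σ ≈ 0.373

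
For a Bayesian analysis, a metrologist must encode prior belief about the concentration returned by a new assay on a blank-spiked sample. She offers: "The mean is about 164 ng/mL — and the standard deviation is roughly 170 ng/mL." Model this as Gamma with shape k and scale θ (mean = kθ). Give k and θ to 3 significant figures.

k ≈ 0.931, θ ≈ 176

For Gamma(k, scale θ): mean = kθ, variance = kθ², so CV = 1/√k.
CV = SD/mean = 170/164 = 1.037, hence k = 1/CV² = 0.931.
Then θ = mean/k = 164/0.931 = 176.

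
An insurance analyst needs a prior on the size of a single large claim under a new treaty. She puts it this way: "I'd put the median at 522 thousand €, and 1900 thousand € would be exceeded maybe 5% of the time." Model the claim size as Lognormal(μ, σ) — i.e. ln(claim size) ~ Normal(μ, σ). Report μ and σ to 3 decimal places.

μ ≈ 6.258, σ ≈ 0.785

If T ~ Lognormal(μ,σ) then ln T ~ Normal(μ,σ), so the p-quantile of ln T is μ + z_p·σ.
ln(522) = 6.258 and ln(1900) = 7.55; z_{0.5} = 0, z_{0.95} = 1.645.
σ = (7.55 − 6.258)/(1.645 − (0)) = 0.785.
μ = 6.258 − (0)·0.785 = 6.258.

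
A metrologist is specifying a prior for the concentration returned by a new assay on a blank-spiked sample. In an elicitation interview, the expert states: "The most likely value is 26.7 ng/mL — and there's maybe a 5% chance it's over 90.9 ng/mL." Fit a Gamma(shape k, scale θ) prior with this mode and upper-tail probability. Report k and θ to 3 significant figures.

k ≈ 2.73, θ ≈ 15.4

Gamma(k,θ) with k>1 has mode (k−1)θ, so θ = 26.7/(k−1).
Need P(X < 90.9) = 0.95 with θ tied to k this way. Start at k = 2, θ = 26.7: P(X<90.9) ≈ 0.854.
Too low — raise k to concentrate. Iterating converges to k ≈ 2.73.
Then θ = 26.7/(2.73−1) ≈ 15.4.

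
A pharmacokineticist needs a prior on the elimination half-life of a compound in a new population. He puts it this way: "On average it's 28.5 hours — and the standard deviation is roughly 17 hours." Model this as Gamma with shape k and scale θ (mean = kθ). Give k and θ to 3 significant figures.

k ≈ 2.81, θ ≈ 10.1

For Gamma(k, scale θ): mean = kθ, variance = kθ², so CV = 1/√k.
CV = SD/mean = 17/28.5 = 0.5965, hence k = 1/CV² = 2.81.
Then θ = mean/k = 28.5/2.81 = 10.1.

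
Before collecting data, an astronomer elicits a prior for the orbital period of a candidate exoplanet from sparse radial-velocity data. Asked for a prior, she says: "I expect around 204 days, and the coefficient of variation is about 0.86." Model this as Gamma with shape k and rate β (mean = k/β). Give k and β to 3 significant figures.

k ≈ 1.35, β ≈ 0.00663

For Gamma(k, rate β): mean = k/β, variance = k/β², so CV = 1/√k.
CV = 0.86, hence k = 1/CV² = 1.35.
Then β = k/mean = 1.35/204 = 0.00663.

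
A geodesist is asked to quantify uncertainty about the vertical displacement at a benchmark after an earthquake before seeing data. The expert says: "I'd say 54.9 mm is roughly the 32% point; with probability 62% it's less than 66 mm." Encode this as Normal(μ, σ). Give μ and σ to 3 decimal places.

μ = 61.614, σ = 14.356

For Normal(μ,σ), the p-quantile is μ + z_p·σ. Here z_{0.32} = -0.4677, z_{0.62} = 0.3055.
So 54.9 = μ − 0.4677σ and 66 = μ + 0.3055σ.
Subtracting: σ = (66 − 54.9)/(0.3055 − (-0.4677)) = 14.356.
Then μ = 54.9 − (-0.4677)·14.356 = 61.614.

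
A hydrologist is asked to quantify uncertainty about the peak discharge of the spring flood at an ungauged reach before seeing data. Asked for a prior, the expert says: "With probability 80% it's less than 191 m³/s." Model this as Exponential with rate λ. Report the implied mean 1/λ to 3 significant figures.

mean ≈ 119 m³/s

P(T < 191.0) = 1 − e^(−λ·191.0) = 0.8, so λ = −ln(1−0.8)/191.0 = −ln(0.2)/191.0 = 0.00843.
Mean = 1/λ = 119 m³/s.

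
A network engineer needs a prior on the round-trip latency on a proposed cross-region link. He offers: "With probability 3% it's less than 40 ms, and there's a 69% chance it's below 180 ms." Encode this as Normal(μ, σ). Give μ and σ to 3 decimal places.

μ = 150.791, σ = 58.907

The p-quantile of Normal(μ,σ) is μ + z_p·σ, with z_{0.03} = -1.881 and z_{0.69} = 0.4959.
Eliminate σ: μ = (z₂·x₁ − z₁·x₂)/(z₂ − z₁) = (0.4959·40 − (-1.881)·180)/2.377 = 150.791.
Then σ = (x₂ − x₁)/(z₂ − z₁) = (180 − 40)/2.377 = 58.907.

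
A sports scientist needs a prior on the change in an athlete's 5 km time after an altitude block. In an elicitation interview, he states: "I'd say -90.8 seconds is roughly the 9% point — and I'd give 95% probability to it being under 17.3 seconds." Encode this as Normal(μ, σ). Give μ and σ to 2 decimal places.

μ = -42.26, σ = 36.21

For Normal(μ,σ), the p-quantile is μ + z_p·σ. Here z_{0.09} = -1.341, z_{0.95} = 1.645.
So -90.8 = μ − 1.341σ and 17.3 = μ + 1.645σ.
Subtracting: σ = (17.3 − -90.8)/(1.645 − (-1.341)) = 36.21.
Then μ = -90.8 − (-1.341)·36.21 = -42.26.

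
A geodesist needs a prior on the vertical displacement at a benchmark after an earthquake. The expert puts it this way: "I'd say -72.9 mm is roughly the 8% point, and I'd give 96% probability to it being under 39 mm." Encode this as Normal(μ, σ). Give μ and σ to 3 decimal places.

μ = -23.078, σ = 35.459

For Normal(μ,σ), the p-quantile is μ + z_p·σ. Here z_{0.08} = -1.405, z_{0.96} = 1.751.
So -72.9 = μ − 1.405σ and 39 = μ + 1.751σ.
Subtracting: σ = (39 − -72.9)/(1.751 − (-1.405)) = 35.459.
Then μ = -72.9 − (-1.405)·35.459 = -23.078.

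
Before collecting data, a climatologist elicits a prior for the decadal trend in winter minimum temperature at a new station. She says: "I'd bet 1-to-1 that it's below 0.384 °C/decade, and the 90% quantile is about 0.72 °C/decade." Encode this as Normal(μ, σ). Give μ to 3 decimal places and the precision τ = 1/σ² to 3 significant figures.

μ = 0.384, τ = 14.5

For Normal(μ,σ), the p-quantile is μ + z_p·σ. Here z_{0.5} = 0, z_{0.9} = 1.282.
So 0.384 = μ + 0σ and 0.72 = μ + 1.282σ.
Subtracting: σ = (0.72 − 0.384)/(1.282 − (0)) = 0.262.
Then μ = 0.384 − (0)·0.262 = 0.384.
Precision τ = 1/σ² = 1/0.2622² = 14.5.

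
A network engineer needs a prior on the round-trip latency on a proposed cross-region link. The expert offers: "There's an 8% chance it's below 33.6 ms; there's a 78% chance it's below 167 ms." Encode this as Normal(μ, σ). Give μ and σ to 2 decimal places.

μ = 119.69, σ = 61.27

The p-quantile of Normal(μ,σ) is μ + z_p·σ, with z_{0.08} = -1.405 and z_{0.78} = 0.7722.
Eliminate σ: μ = (z₂·x₁ − z₁·x₂)/(z₂ − z₁) = (0.7722·33.6 − (-1.405)·167)/2.177 = 119.69.
Then σ = (x₂ − x₁)/(z₂ − z₁) = (167 − 33.6)/2.177 = 61.27.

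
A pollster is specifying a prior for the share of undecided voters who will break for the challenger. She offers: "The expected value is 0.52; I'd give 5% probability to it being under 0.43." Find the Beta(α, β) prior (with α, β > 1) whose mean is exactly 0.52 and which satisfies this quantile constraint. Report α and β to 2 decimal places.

α ≈ 43.17, β ≈ 39.85

With mean 0.52 fixed, write α = 0.52s, β = 0.48s where s = α+β.
Need P(θ < 0.43) = 0.05 under Beta(0.52s, 0.48s). Normal approximation: (q−m)/√(m(1−m)/s) ≈ z_{0.05} = -1.64, so s ≈ 0.52·0.48·(-1.64)²/(0.43−0.52)² = 83.4.
At s = 83.4: P(θ<0.43) ≈ 0.050. Adjusting to match 0.05 gives s ≈ 83.02.
So α = 0.52·83.02 ≈ 43.17, β = 0.48·83.02 ≈ 39.85.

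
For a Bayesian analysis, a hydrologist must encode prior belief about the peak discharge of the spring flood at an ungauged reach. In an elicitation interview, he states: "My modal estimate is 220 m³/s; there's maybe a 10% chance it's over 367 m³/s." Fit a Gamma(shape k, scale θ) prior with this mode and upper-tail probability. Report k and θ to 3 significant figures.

Gamma(k,θ) with k>1 has mode (k−1)θ, so θ = 220/(k−1).
Need P(X < 367) = 0.9 with θ tied to k this way. Start at k = 2, θ = 220: P(X<367) ≈ 0.497.
Too low — raise k to concentrate. Iterating converges to k ≈ 8.21.
Then θ = 220/(8.21−1) ≈ 30.5.

k ≈ 8.21, θ ≈ 30.5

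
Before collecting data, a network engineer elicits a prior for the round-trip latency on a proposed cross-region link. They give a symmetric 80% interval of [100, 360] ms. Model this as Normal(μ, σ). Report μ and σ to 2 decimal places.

μ = 230.00, σ = 101.44

A symmetric 80% interval runs μ ± z·σ with z = 1.282.
Half-width = 130, so σ = 130/1.282 = 101.44.
μ is the interval midpoint, 230.00.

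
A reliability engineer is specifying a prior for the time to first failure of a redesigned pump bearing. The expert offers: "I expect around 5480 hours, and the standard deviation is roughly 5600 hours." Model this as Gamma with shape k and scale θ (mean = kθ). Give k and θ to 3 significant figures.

For Gamma(k, scale θ): mean = kθ, variance = kθ², so CV = 1/√k.
CV = SD/mean = 5600/5480 = 1.022, hence k = 1/CV² = 0.958.
Then θ = mean/k = 5480/0.958 = 5720.

k ≈ 0.958, θ ≈ 5720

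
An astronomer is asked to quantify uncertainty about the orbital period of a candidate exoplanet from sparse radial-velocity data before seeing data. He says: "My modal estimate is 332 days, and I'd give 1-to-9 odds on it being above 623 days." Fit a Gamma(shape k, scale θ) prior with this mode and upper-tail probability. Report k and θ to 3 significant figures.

Gamma(k,θ) with k>1 has mode (k−1)θ, so θ = 332/(k−1).
Need P(X < 623) = 0.9 with θ tied to k this way. Start at k = 2, θ = 332: P(X<623) ≈ 0.560.
Too low — raise k to concentrate. Iterating converges to k ≈ 5.82.
Then θ = 332/(5.82−1) ≈ 68.9.

k ≈ 5.82, θ ≈ 68.9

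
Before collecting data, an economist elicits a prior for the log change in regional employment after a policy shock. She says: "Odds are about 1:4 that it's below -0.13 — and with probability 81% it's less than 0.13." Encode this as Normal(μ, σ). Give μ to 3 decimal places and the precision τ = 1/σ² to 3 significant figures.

μ = -0.003, τ = 43.7

For Normal(μ,σ), the p-quantile is μ + z_p·σ. Here z_{0.2} = -0.8416, z_{0.81} = 0.8779.
So -0.13 = μ − 0.8416σ and 0.13 = μ + 0.8779σ.
Subtracting: σ = (0.13 − -0.13)/(0.8779 − (-0.8416)) = 0.151.
Then μ = -0.13 − (-0.8416)·0.151 = -0.003.
Precision τ = 1/σ² = 1/0.1512² = 43.7.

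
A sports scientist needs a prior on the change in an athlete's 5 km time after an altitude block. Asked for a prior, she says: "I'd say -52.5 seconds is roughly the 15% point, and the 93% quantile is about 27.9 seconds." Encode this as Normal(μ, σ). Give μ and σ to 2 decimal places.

The p-quantile of Normal(μ,σ) is μ + z_p·σ, with z_{0.15} = -1.036 and z_{0.93} = 1.476.
Eliminate σ: μ = (z₂·x₁ − z₁·x₂)/(z₂ − z₁) = (1.476·-52.5 − (-1.036)·27.9)/2.512 = -19.33.
Then σ = (x₂ − x₁)/(z₂ − z₁) = (27.9 − -52.5)/2.512 = 32.00.

μ = -19.33, σ = 32.00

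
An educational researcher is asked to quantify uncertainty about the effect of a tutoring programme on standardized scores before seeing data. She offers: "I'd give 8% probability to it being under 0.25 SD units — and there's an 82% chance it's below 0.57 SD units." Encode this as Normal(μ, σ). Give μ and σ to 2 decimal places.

The p-quantile of Normal(μ,σ) is μ + z_p·σ, with z_{0.08} = -1.405 and z_{0.82} = 0.9154.
Eliminate σ: μ = (z₂·x₁ − z₁·x₂)/(z₂ − z₁) = (0.9154·0.25 − (-1.405)·0.57)/2.32 = 0.44.
Then σ = (x₂ − x₁)/(z₂ − z₁) = (0.57 − 0.25)/2.32 = 0.14.

μ = 0.44, σ = 0.14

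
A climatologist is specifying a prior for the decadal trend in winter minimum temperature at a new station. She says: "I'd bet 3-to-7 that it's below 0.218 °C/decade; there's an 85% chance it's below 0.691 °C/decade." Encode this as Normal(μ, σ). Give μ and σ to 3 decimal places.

μ = 0.377, σ = 0.303

The p-quantile of Normal(μ,σ) is μ + z_p·σ, with z_{0.3} = -0.5244 and z_{0.85} = 1.036.
Eliminate σ: μ = (z₂·x₁ − z₁·x₂)/(z₂ − z₁) = (1.036·0.218 − (-0.5244)·0.691)/1.561 = 0.377.
Then σ = (x₂ − x₁)/(z₂ − z₁) = (0.691 − 0.218)/1.561 = 0.303.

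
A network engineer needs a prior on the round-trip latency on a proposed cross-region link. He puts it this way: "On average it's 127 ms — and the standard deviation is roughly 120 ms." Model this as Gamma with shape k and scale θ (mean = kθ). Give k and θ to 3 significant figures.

For Gamma(k, scale θ): mean = kθ, variance = kθ², so CV = 1/√k.
CV = SD/mean = 120/127 = 0.9449, hence k = 1/CV² = 1.12.
Then θ = mean/k = 127/1.12 = 113.

k ≈ 1.12, θ ≈ 113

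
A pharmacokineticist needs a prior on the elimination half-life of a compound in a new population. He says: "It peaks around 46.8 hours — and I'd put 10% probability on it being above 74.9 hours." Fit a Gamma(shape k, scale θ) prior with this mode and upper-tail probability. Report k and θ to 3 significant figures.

Gamma(k,θ) with k>1 has mode (k−1)θ, so θ = 46.8/(k−1).
Need P(X < 74.9) = 0.9 with θ tied to k this way. Start at k = 2, θ = 46.8: P(X<74.9) ≈ 0.475.
Too low — raise k to concentrate. Iterating converges to k ≈ 9.5.
Then θ = 46.8/(9.5−1) ≈ 5.51.

k ≈ 9.5, θ ≈ 5.51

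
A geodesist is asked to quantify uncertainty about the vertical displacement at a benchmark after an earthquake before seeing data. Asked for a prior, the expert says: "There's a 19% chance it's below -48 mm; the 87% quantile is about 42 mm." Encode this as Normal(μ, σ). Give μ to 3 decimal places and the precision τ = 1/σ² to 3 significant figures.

μ = -8.579, τ = 0.000496

The p-quantile of Normal(μ,σ) is μ + z_p·σ, with z_{0.19} = -0.8779 and z_{0.87} = 1.126.
Eliminate σ: μ = (z₂·x₁ − z₁·x₂)/(z₂ − z₁) = (1.126·-48 − (-0.8779)·42)/2.004 = -8.579.
Then σ = (x₂ − x₁)/(z₂ − z₁) = (42 − -48)/2.004 = 44.904.
Precision τ = 1/σ² = 1/44.9² = 0.000496.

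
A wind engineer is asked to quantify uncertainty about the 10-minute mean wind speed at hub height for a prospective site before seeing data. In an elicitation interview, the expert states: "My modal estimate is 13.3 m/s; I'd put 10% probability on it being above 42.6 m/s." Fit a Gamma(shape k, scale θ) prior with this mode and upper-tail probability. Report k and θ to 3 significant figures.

k ≈ 2.39, θ ≈ 9.54

Gamma(k,θ) with k>1 has mode (k−1)θ, so θ = 13.3/(k−1).
Need P(X < 42.6) = 0.9 with θ tied to k this way. Start at k = 2, θ = 13.3: P(X<42.6) ≈ 0.829.
Too low — raise k to concentrate. Iterating converges to k ≈ 2.39.
Then θ = 13.3/(2.39−1) ≈ 9.54.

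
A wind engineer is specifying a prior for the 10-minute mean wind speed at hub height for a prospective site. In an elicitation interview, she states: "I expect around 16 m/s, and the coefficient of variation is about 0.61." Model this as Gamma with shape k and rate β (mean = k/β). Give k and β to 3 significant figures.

For Gamma(k, rate β): mean = k/β, variance = k/β², so CV = 1/√k.
CV = 0.61, hence k = 1/CV² = 2.69.
Then β = k/mean = 2.69/16 = 0.168.

k ≈ 2.69, β ≈ 0.168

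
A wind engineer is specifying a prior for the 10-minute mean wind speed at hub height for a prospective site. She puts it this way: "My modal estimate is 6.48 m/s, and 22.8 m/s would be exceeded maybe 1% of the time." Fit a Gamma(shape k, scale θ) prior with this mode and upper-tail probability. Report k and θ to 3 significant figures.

k ≈ 3.73, θ ≈ 2.37

Gamma(k,θ) with k>1 has mode (k−1)θ, so θ = 6.48/(k−1).
Need P(X < 22.8) = 0.99 with θ tied to k this way. Start at k = 2, θ = 6.48: P(X<22.8) ≈ 0.866.
Too low — raise k to concentrate. Iterating converges to k ≈ 3.73.
Then θ = 6.48/(3.73−1) ≈ 2.37.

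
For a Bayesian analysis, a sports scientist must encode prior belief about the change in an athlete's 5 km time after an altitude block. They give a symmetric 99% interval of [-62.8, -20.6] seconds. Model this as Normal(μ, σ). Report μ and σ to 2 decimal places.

A symmetric 99% interval runs μ ± z·σ with z = 2.576.
Half-width = 21.1, so σ = 21.1/2.576 = 8.19.
μ is the interval midpoint, -41.70.

μ = -41.70, σ = 8.19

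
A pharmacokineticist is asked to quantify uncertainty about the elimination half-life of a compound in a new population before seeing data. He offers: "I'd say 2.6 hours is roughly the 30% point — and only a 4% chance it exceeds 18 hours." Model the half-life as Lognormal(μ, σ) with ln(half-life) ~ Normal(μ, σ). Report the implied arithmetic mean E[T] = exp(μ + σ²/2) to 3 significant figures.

If T ~ Lognormal(μ,σ) then ln T ~ Normal(μ,σ), so the p-quantile of ln T is μ + z_p·σ.
ln(2.6) = 0.9555 and ln(18) = 2.89; z_{0.3} = -0.5244, z_{0.96} = 1.751.
σ = (2.89 − 0.9555)/(1.751 − (-0.5244)) = 0.850.
μ = 0.9555 − (-0.5244)·0.850 = 1.401.
E[T] = exp(μ + σ²/2) = exp(1.401 + 0.3616) = 5.83 hours.

E[T] ≈ 5.83 hours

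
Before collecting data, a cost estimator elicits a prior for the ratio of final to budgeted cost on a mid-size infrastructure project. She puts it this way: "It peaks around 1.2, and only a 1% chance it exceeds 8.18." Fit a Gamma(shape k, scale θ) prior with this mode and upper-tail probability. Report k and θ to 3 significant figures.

Gamma(k,θ) with k>1 has mode (k−1)θ, so θ = 1.2/(k−1).
Need P(X < 8.18) = 0.99 with θ tied to k this way. Start at k = 2, θ = 1.2: P(X<8.18) ≈ 0.991.
Too high — lower k to spread out. Iterating converges to k ≈ 1.96.
Then θ = 1.2/(1.96−1) ≈ 1.24.

k ≈ 1.96, θ ≈ 1.24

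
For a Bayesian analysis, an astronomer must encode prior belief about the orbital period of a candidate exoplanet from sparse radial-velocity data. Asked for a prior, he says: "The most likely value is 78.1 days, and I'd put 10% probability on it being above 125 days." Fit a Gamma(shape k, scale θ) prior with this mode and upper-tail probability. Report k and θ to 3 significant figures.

k ≈ 9.49, θ ≈ 9.2

Gamma(k,θ) with k>1 has mode (k−1)θ, so θ = 78.1/(k−1).
Need P(X < 125) = 0.9 with θ tied to k this way. Start at k = 2, θ = 78.1: P(X<125) ≈ 0.475.
Too low — raise k to concentrate. Iterating converges to k ≈ 9.49.
Then θ = 78.1/(9.49−1) ≈ 9.2.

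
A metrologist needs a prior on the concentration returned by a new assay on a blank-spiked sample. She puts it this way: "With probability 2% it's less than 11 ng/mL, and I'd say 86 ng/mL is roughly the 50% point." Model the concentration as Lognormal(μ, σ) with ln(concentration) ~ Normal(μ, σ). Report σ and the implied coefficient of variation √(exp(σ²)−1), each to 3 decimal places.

If T ~ Lognormal(μ,σ) then ln T ~ Normal(μ,σ), so the p-quantile of ln T is μ + z_p·σ.
ln(11) = 2.398 and ln(86) = 4.454; z_{0.02} = -2.054, z_{0.5} = 0.
σ = (4.454 − 2.398)/(0 − (-2.054)) = 1.001.
μ = 2.398 − (-2.054)·1.001 = 4.454.
CV = √(exp(σ²)−1) = √(exp(1.0026)−1) = 1.314.

σ ≈ 1.001, CV ≈ 1.314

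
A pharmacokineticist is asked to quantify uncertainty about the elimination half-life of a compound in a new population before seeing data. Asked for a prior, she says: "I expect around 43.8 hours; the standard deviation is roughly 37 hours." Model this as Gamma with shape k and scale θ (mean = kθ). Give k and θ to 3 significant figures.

k ≈ 1.4, θ ≈ 31.3

For Gamma(k, scale θ): mean = kθ, variance = kθ², so CV = 1/√k.
CV = SD/mean = 37/43.8 = 0.8447, hence k = 1/CV² = 1.4.
Then θ = mean/k = 43.8/1.4 = 31.3.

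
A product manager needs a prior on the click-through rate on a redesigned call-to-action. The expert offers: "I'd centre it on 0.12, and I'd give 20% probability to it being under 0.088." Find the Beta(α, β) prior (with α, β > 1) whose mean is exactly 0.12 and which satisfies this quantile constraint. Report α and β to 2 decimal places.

With mean 0.12 fixed, write α = 0.12s, β = 0.88s where s = α+β.
Need P(θ < 0.088) = 0.2 under Beta(0.12s, 0.88s). Normal approximation: (q−m)/√(m(1−m)/s) ≈ z_{0.2} = -0.842, so s ≈ 0.12·0.88·(-0.842)²/(0.088−0.12)² = 73.0.
At s = 73.0: P(θ<0.088) ≈ 0.205. Adjusting to match 0.2 gives s ≈ 75.76.
So α = 0.12·75.76 ≈ 9.09, β = 0.88·75.76 ≈ 66.66.

α ≈ 9.09, β ≈ 66.66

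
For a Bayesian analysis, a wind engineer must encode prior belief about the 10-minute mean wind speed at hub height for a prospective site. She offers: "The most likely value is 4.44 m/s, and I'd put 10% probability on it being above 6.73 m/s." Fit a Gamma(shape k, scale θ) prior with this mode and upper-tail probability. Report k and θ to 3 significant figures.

k ≈ 11.8, θ ≈ 0.412

Gamma(k,θ) with k>1 has mode (k−1)θ, so θ = 4.44/(k−1).
Need P(X < 6.73) = 0.9 with θ tied to k this way. Start at k = 2, θ = 4.44: P(X<6.73) ≈ 0.447.
Too low — raise k to concentrate. Iterating converges to k ≈ 11.8.
Then θ = 4.44/(11.8−1) ≈ 0.412.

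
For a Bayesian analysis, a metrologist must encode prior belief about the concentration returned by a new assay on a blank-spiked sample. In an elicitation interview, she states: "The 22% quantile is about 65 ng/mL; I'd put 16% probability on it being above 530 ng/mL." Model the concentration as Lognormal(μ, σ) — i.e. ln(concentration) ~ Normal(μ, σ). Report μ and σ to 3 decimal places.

μ ≈ 5.092, σ ≈ 1.188

If T ~ Lognormal(μ,σ) then ln T ~ Normal(μ,σ), so the p-quantile of ln T is μ + z_p·σ.
ln(65) = 4.174 and ln(530) = 6.273; z_{0.22} = -0.7722, z_{0.84} = 0.9945.
σ = (6.273 − 4.174)/(0.9945 − (-0.7722)) = 1.188.
μ = 4.174 − (-0.7722)·1.188 = 5.092.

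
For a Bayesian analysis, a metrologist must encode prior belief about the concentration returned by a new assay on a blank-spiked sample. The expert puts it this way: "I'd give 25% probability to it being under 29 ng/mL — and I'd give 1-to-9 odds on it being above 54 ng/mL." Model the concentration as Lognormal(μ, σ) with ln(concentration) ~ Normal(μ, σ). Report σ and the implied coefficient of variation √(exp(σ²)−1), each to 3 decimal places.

If T ~ Lognormal(μ,σ) then ln T ~ Normal(μ,σ), so the p-quantile of ln T is μ + z_p·σ.
ln(29) = 3.367 and ln(54) = 3.989; z_{0.25} = -0.6745, z_{0.9} = 1.282.
σ = (3.989 − 3.367)/(1.282 − (-0.6745)) = 0.318.
μ = 3.367 − (-0.6745)·0.318 = 3.582.
CV = √(exp(σ²)−1) = √(exp(0.1010)−1) = 0.326.

σ ≈ 0.318, CV ≈ 0.326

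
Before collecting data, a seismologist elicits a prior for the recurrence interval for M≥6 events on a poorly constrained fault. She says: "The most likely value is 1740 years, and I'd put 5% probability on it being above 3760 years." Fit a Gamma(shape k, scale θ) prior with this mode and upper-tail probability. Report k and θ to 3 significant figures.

k ≈ 5.64, θ ≈ 375

Gamma(k,θ) with k>1 has mode (k−1)θ, so θ = 1740/(k−1).
Need P(X < 3760) = 0.95 with θ tied to k this way. Start at k = 2, θ = 1740: P(X<3760) ≈ 0.636.
Too low — raise k to concentrate. Iterating converges to k ≈ 5.64.
Then θ = 1740/(5.64−1) ≈ 375.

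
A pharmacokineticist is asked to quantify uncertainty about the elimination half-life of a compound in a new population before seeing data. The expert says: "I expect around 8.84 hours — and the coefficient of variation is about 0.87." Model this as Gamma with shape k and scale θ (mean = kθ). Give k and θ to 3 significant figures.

k ≈ 1.32, θ ≈ 6.69

For Gamma(k, scale θ): mean = kθ, variance = kθ², so CV = 1/√k.
CV = 0.87, hence k = 1/CV² = 1.32.
Then θ = mean/k = 8.84/1.32 = 6.69.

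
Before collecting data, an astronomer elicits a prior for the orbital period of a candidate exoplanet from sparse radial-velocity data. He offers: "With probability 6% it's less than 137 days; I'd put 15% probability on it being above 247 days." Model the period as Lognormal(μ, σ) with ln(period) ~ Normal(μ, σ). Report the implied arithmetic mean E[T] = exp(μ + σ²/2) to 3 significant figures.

E[T] ≈ 200 days

If T ~ Lognormal(μ,σ) then ln T ~ Normal(μ,σ), so the p-quantile of ln T is μ + z_p·σ.
ln(137) = 4.92 and ln(247) = 5.509; z_{0.06} = -1.555, z_{0.85} = 1.036.
σ = (5.509 − 4.92)/(1.036 − (-1.555)) = 0.227.
μ = 4.92 − (-1.555)·0.227 = 5.274.
E[T] = exp(μ + σ²/2) = exp(5.274 + 0.0259) = 200 days.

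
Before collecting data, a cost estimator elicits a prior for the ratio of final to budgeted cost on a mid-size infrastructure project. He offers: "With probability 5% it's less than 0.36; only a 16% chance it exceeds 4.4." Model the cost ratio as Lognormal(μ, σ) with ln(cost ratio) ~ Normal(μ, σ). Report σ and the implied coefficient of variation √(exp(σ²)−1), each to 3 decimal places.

σ ≈ 0.948, CV ≈ 1.208

If T ~ Lognormal(μ,σ) then ln T ~ Normal(μ,σ), so the p-quantile of ln T is μ + z_p·σ.
ln(0.36) = -1.022 and ln(4.4) = 1.482; z_{0.05} = -1.645, z_{0.84} = 0.9945.
σ = (1.482 − -1.022)/(0.9945 − (-1.645)) = 0.948.
μ = -1.022 − (-1.645)·0.948 = 0.538.
CV = √(exp(σ²)−1) = √(exp(0.8996)−1) = 1.208.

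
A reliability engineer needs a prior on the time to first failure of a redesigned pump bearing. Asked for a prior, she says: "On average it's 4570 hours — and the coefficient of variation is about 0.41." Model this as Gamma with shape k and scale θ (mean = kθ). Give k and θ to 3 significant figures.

k ≈ 5.95, θ ≈ 768

For Gamma(k, scale θ): mean = kθ, variance = kθ², so CV = 1/√k.
CV = 0.41, hence k = 1/CV² = 5.95.
Then θ = mean/k = 4570/5.95 = 768.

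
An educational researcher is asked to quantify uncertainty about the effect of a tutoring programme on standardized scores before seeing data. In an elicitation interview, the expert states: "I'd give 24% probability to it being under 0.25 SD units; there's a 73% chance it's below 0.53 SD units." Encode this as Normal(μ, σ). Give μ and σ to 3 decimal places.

μ = 0.400, σ = 0.212

For Normal(μ,σ), the p-quantile is μ + z_p·σ. Here z_{0.24} = -0.7063, z_{0.73} = 0.6128.
So 0.25 = μ − 0.7063σ and 0.53 = μ + 0.6128σ.
Subtracting: σ = (0.53 − 0.25)/(0.6128 − (-0.7063)) = 0.212.
Then μ = 0.25 − (-0.7063)·0.212 = 0.400.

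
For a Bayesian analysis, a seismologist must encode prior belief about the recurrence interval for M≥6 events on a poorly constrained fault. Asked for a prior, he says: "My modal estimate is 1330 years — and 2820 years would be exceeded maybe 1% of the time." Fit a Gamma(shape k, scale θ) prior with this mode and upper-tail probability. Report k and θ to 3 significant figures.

Gamma(k,θ) with k>1 has mode (k−1)θ, so θ = 1330/(k−1).
Need P(X < 2820) = 0.99 with θ tied to k this way. Start at k = 2, θ = 1330: P(X<2820) ≈ 0.626.
Too low — raise k to concentrate. Iterating converges to k ≈ 9.6.
Then θ = 1330/(9.6−1) ≈ 155.

k ≈ 9.6, θ ≈ 155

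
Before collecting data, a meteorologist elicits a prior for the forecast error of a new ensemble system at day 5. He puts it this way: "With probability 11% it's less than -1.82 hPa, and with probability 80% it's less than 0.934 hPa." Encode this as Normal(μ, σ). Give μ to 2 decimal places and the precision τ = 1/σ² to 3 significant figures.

For Normal(μ,σ), the p-quantile is μ + z_p·σ. Here z_{0.11} = -1.227, z_{0.8} = 0.8416.
So -1.82 = μ − 1.227σ and 0.934 = μ + 0.8416σ.
Subtracting: σ = (0.934 − -1.82)/(0.8416 − (-1.227)) = 1.33.
Then μ = -1.82 − (-1.227)·1.33 = -0.19.
Precision τ = 1/σ² = 1/1.332² = 0.564.

μ = -0.19, τ = 0.564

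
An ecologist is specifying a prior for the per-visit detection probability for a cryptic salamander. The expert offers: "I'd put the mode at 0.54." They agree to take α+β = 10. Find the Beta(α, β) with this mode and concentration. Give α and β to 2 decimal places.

For α,β > 1 the Beta mode is (α−1)/(α+β−2). With α+β = 10, the mode is (α−1)/8.
Set (α−1)/8 = 0.54 → α = 1 + 0.54·8 = 5.32.
β = 10 − α = 4.68.

α = 5.32, β = 4.68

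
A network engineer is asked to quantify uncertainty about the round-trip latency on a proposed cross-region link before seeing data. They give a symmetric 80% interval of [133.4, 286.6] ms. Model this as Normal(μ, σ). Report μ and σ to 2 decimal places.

μ = 210.00, σ = 59.77

A symmetric 80% interval runs μ ± z·σ with z = 1.282.
Half-width = 76.6, so σ = 76.6/1.282 = 59.77.
μ is the interval midpoint, 210.00.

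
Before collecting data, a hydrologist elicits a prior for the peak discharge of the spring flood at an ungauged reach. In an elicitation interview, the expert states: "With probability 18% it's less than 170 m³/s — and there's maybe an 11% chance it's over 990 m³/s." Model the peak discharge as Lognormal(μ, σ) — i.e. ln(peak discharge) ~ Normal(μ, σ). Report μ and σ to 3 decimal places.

If T ~ Lognormal(μ,σ) then ln T ~ Normal(μ,σ), so the p-quantile of ln T is μ + z_p·σ.
ln(170) = 5.136 and ln(990) = 6.898; z_{0.18} = -0.9154, z_{0.89} = 1.227.
σ = (6.898 − 5.136)/(1.227 − (-0.9154)) = 0.823.
μ = 5.136 − (-0.9154)·0.823 = 5.889.

μ ≈ 5.889, σ ≈ 0.823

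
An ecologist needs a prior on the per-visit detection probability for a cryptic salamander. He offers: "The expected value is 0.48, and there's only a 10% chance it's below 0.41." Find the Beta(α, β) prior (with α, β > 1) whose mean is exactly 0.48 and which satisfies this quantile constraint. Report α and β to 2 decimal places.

α ≈ 39.88, β ≈ 43.20

With mean 0.48 fixed, write α = 0.48s, β = 0.52s where s = α+β.
Need P(θ < 0.41) = 0.1 under Beta(0.48s, 0.52s). Normal approximation: (q−m)/√(m(1−m)/s) ≈ z_{0.1} = -1.28, so s ≈ 0.48·0.52·(-1.28)²/(0.41−0.48)² = 83.7.
At s = 83.7: P(θ<0.41) ≈ 0.099. Adjusting to match 0.1 gives s ≈ 83.08.
So α = 0.48·83.08 ≈ 39.88, β = 0.52·83.08 ≈ 43.20.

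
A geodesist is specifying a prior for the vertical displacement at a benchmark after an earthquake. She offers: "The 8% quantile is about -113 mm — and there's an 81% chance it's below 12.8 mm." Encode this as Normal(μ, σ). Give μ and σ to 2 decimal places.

μ = -35.58, σ = 55.10

The p-quantile of Normal(μ,σ) is μ + z_p·σ, with z_{0.08} = -1.405 and z_{0.81} = 0.8779.
Eliminate σ: μ = (z₂·x₁ − z₁·x₂)/(z₂ − z₁) = (0.8779·-113 − (-1.405)·12.8)/2.283 = -35.58.
Then σ = (x₂ − x₁)/(z₂ − z₁) = (12.8 − -113)/2.283 = 55.10.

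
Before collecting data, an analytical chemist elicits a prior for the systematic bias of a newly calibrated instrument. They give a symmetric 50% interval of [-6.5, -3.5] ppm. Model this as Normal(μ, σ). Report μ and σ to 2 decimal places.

A symmetric 50% interval runs μ ± z·σ with z = 0.6745.
Half-width = 1.5, so σ = 1.5/0.6745 = 2.22.
μ is the interval midpoint, -5.00.

μ = -5.00, σ = 2.22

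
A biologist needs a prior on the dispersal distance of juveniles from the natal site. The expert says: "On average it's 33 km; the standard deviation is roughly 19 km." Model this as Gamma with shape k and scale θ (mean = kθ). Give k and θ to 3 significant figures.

k ≈ 3.02, θ ≈ 10.9

For Gamma(k, scale θ): mean = kθ, variance = kθ², so CV = 1/√k.
CV = SD/mean = 19/33 = 0.5758, hence k = 1/CV² = 3.02.
Then θ = mean/k = 33/3.02 = 10.9.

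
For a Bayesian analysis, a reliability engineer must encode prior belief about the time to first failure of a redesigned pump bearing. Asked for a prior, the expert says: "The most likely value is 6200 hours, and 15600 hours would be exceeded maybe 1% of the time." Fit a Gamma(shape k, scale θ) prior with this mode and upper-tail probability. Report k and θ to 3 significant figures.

Gamma(k,θ) with k>1 has mode (k−1)θ, so θ = 6200/(k−1).
Need P(X < 15600) = 0.99 with θ tied to k this way. Start at k = 2, θ = 6200: P(X<15600) ≈ 0.716.
Too low — raise k to concentrate. Iterating converges to k ≈ 6.51.
Then θ = 6200/(6.51−1) ≈ 1130.

k ≈ 6.51, θ ≈ 1130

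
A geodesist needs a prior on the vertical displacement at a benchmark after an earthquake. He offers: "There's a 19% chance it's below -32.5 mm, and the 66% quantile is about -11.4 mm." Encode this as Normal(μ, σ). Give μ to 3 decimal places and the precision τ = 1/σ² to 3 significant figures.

μ = -18.145, τ = 0.00374

The p-quantile of Normal(μ,σ) is μ + z_p·σ, with z_{0.19} = -0.8779 and z_{0.66} = 0.4125.
Eliminate σ: μ = (z₂·x₁ − z₁·x₂)/(z₂ − z₁) = (0.4125·-32.5 − (-0.8779)·-11.4)/1.29 = -18.145.
Then σ = (x₂ − x₁)/(z₂ − z₁) = (-11.4 − -32.5)/1.29 = 16.352.
Precision τ = 1/σ² = 1/16.35² = 0.00374.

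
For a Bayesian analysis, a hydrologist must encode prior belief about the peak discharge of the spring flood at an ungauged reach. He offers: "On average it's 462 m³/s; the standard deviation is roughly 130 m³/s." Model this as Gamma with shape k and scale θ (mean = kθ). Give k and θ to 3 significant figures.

For Gamma(k, scale θ): mean = kθ, variance = kθ², so CV = 1/√k.
CV = SD/mean = 130/462 = 0.2814, hence k = 1/CV² = 12.6.
Then θ = mean/k = 462/12.6 = 36.6.

k ≈ 12.6, θ ≈ 36.6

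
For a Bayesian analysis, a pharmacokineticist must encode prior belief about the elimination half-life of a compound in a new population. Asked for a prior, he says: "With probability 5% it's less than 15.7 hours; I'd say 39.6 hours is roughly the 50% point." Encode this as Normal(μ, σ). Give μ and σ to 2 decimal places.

μ = 39.60, σ = 14.53

The p-quantile of Normal(μ,σ) is μ + z_p·σ, with z_{0.05} = -1.645 and z_{0.5} = 0.
Eliminate σ: μ = (z₂·x₁ − z₁·x₂)/(z₂ − z₁) = (0·15.7 − (-1.645)·39.6)/1.645 = 39.60.
Then σ = (x₂ − x₁)/(z₂ − z₁) = (39.6 − 15.7)/1.645 = 14.53.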